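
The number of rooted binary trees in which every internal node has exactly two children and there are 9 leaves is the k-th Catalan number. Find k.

A full binary tree with L leaves has L−1 internal nodes and is counted by C_{L−1}; L = 9 gives C_8.

8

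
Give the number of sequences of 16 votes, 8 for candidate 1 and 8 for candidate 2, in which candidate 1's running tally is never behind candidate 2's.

1430

Ballot sequences with n votes each where one side never trails are Dyck words, counted by C_n; here n = 8.
C_8 = 1430.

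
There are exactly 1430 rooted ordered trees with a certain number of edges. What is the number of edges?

8

Rooted ordered trees with n edges are counted by C_n. Since C_8 = 1430, the index is 8.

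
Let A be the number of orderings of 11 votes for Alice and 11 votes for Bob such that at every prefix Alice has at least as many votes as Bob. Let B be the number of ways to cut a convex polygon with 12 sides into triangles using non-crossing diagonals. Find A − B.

41990

Reading a vote for the leader as '(' and for the other as ')' turns such a sequence into a balanced string of 11 pairs, so the count is C_11. So A = C_11 = 58786.
The number of triangulations of a 12-gon is the Catalan number C_10 (index = sides − 2). So B = C_10 = 16796.
A − B = 58786 − 16796 = 41990.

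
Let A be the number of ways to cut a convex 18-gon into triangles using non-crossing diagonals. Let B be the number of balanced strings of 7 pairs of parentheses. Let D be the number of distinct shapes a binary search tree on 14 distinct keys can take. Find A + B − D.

The number of triangulations of an 18-gon is the Catalan number C_16 (index = sides − 2). So A = C_16 = 35357670.
A balanced arrangement of 7 bracket pairs is a Dyck word of semilength 7, so the count is C_7. So B = C_7 = 429.
Binary trees (left/right distinguished) on n nodes are counted by C_n; here n = 14. So D = C_14 = 2674440.
A + B − D = 35357670 + 429 − 2674440 = 32683659.

32683659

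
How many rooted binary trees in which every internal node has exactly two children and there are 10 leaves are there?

4862

A full binary tree with L leaves has L−1 internal nodes and is counted by C_{L−1}; L = 10 gives C_9.
C_9 = 4862.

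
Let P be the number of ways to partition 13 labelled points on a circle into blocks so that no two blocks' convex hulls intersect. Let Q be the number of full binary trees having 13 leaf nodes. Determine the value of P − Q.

Non-crossing partitions of an n-element set are counted by C_n; here n = 13. So P = C_13 = 742900.
A full binary tree with L leaves has L−1 internal nodes and is counted by C_{L−1}; L = 13 gives C_12. So Q = C_12 = 208012.
P − Q = 742900 − 208012 = 534888.

534888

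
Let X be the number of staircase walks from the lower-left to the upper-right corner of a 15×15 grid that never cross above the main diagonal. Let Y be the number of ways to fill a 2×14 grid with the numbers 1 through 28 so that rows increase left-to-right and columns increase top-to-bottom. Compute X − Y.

Sub-diagonal monotone paths from (0,0) to (15,15) biject with Dyck paths of semilength 15, giving C_15. So X = C_15 = 9694845.
By the hook-length formula (or a Dyck-path bijection), SYT of shape 2×14 number C_14. So Y = C_14 = 2674440.
X − Y = 9694845 − 2674440 = 7020405.

7020405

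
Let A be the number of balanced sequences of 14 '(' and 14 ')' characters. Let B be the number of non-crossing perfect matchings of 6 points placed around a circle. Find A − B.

2674435

A balanced arrangement of 14 bracket pairs is a Dyck word of semilength 14, so the count is C_14. So A = C_14 = 2674440.
Pairing 6 circle points by 3 non-crossing chords gives C_3 matchings. So B = C_3 = 5.
A − B = 2674440 − 5 = 2674435.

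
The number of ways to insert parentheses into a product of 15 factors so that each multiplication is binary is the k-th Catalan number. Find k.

Ways to associate a product of 15 factors correspond to binary trees on 15 leaves, so the count is C_14.

14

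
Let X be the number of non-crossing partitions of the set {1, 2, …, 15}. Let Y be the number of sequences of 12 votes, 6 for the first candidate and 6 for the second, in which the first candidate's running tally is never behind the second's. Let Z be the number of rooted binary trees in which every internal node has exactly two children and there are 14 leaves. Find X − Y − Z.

8951813

The non-crossing partitions of [15] form a lattice of size C_15. So X = C_15 = 9694845.
Reading a vote for the leader as '(' and for the other as ')' turns such a sequence into a balanced string of 6 pairs, so the count is C_6. So Y = C_6 = 132.
A full binary tree with L leaves has L−1 internal nodes and is counted by C_{L−1}; L = 14 gives C_13. So Z = C_13 = 742900.
X − Y − Z = 9694845 − 132 − 742900 = 8951813.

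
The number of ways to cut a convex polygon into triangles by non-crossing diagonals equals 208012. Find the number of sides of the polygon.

14

Triangulations of a convex m-gon are counted by C_{m−2}; 208012 = C_12.
So m − 2 = 12, giving m = 14 sides.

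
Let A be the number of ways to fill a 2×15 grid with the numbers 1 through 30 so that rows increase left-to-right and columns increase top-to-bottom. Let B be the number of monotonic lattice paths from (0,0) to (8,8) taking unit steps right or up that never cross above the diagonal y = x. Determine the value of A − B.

9693415

Standard Young tableaux of shape 2×n are counted by C_n; here n = 15. So A = C_15 = 9694845.
Monotone paths in an n×n grid that stay weakly below the diagonal are counted by C_n; here n = 8. So B = C_8 = 1430.
A − B = 9694845 − 1430 = 9693415.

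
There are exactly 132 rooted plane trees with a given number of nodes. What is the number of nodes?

Rooted ordered trees on m nodes are counted by C_{m−1}; 132 = C_6.
So the index is 6, and the number of nodes is 6 + 1 = 7.

7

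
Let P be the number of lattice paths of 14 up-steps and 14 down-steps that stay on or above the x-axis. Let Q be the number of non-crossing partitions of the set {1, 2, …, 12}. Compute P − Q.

2466428

Paths of 14 up- and 14 down-steps that never dip below the axis are Dyck paths; their count is C_14. So P = C_14 = 2674440.
The non-crossing partitions of [12] form a lattice of size C_12. So Q = C_12 = 208012.
P − Q = 2674440 − 208012 = 2466428.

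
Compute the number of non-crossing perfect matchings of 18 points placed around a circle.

4862

Pairing 18 circle points by 9 non-crossing chords gives C_9 matchings.
C_9 = C(18,9)/10 = 48620/10 = 4862.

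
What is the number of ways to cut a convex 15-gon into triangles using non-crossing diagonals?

742900

The number of triangulations of a 15-gon is the Catalan number C_13 (index = sides − 2).
C_13 = C(26,13)/14 = 10400600/14 = 742900.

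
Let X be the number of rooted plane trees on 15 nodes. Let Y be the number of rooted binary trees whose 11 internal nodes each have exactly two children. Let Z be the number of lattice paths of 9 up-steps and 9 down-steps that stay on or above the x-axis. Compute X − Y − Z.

2610792

Rooted ordered (plane) trees on m nodes have m−1 edges and are counted by C_{m−1}; m = 15 gives C_14. So X = C_14 = 2674440.
Full binary trees with n internal nodes are counted by C_n; here n = 11. So Y = C_11 = 58786.
Dyck paths of semilength n (length 2n) are counted by C_n; here n = 9. So Z = C_9 = 4862.
X − Y − Z = 2674440 − 58786 − 4862 = 2610792.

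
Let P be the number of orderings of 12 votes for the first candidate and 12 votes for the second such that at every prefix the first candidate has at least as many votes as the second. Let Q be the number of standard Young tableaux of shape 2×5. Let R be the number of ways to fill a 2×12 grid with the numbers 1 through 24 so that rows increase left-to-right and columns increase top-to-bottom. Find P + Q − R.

Ballot sequences with n votes each where one side never trails are Dyck words, counted by C_n; here n = 12. So P = C_12 = 208012.
Standard Young tableaux of shape 2×n are counted by C_n; here n = 5. So Q = C_5 = 42.
By the hook-length formula (or a Dyck-path bijection), SYT of shape 2×12 number C_12. So R = C_12 = 208012.
P + Q − R = 208012 + 42 − 208012 = 42.

42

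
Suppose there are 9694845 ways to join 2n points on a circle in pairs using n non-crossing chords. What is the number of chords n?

15

Non-crossing pairings of 2n points on a circle are counted by C_n. The Catalan number equal to 9694845 is C_15.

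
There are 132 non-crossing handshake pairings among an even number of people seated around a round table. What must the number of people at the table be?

Non-crossing handshake pairings of 2n people are counted by C_n, and C_6 = 132.
So n = 6, and there are 2n = 12 people.

12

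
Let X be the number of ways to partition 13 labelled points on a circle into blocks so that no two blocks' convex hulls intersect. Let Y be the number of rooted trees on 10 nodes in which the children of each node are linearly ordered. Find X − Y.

The non-crossing partitions of [13] form a lattice of size C_13. So X = C_13 = 742900.
A rooted plane tree on 10 nodes has 9 edges, and such trees are counted by C_9. So Y = C_9 = 4862.
X − Y = 742900 − 4862 = 738038.

738038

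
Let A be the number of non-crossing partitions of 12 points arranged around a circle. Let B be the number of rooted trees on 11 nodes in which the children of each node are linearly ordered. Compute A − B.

191216

Non-crossing partitions of an n-element set are counted by C_n; here n = 12. So A = C_12 = 208012.
Rooted ordered (plane) trees on m nodes have m−1 edges and are counted by C_{m−1}; m = 11 gives C_10. So B = C_10 = 16796.
A − B = 208012 − 16796 = 191216.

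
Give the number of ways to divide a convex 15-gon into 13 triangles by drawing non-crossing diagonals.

742900

The number of triangulations of a 15-gon is the Catalan number C_13 (index = sides − 2).
C_13 = C(26,13)/14 = 10400600/14 = 742900.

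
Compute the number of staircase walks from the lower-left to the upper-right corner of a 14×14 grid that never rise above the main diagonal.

2674440

Sub-diagonal monotone paths from (0,0) to (14,14) biject with Dyck paths of semilength 14, giving C_14.
C_14 = 2674440.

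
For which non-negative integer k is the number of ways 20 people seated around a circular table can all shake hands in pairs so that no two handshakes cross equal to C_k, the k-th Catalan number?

10

With 20 = 2·10 people, non-crossing handshake pairings are non-crossing perfect matchings on a circle, counted by C_10.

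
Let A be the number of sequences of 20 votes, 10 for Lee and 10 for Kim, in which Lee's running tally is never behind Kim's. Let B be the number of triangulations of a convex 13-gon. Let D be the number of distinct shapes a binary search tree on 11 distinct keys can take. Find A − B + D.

16796

Ballot sequences with n votes each where one side never trails are Dyck words, counted by C_n; here n = 10. So A = C_10 = 16796.
A convex 13-gon is triangulated into 11 triangles, and the number of such triangulations is the Catalan number C_{13−2} = C_11. So B = C_11 = 58786.
Binary trees (left/right distinguished) on n nodes are counted by C_n; here n = 11. So D = C_11 = 58786.
A − B + D = 16796 − 58786 + 58786 = 16796.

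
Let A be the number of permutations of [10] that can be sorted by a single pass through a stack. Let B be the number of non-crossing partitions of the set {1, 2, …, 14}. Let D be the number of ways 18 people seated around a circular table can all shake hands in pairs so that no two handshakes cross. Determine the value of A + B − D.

2686374

Stack-sortable permutations are exactly the 231-avoiding ones, counted by C_n; here n = 10. So A = C_10 = 16796.
Non-crossing partitions of an n-element set are counted by C_n; here n = 14. So B = C_14 = 2674440.
With 18 = 2·9 people, non-crossing handshake pairings are non-crossing perfect matchings on a circle, counted by C_9. So D = C_9 = 4862.
A + B − D = 16796 + 2674440 − 4862 = 2686374.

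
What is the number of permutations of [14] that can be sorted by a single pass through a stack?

2674440

Stack-sortable permutations are exactly the 231-avoiding ones, counted by C_n; here n = 14.
C_14 = C_13 · 2(2·13+1)/(13+2) = 742900 · 54/15 = 2674440.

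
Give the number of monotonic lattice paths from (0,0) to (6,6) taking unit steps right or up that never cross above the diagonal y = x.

132

Sub-diagonal monotone paths from (0,0) to (6,6) biject with Dyck paths of semilength 6, giving C_6.
C_6 = C(12,6)/7 = 924/7 = 132.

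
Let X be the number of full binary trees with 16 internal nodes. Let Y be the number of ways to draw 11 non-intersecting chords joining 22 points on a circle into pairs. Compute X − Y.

35298884

Full binary trees with n internal nodes are counted by C_n; here n = 16. So X = C_16 = 35357670.
Pairing 22 circle points by 11 non-crossing chords gives C_11 matchings. So Y = C_11 = 58786.
X − Y = 35357670 − 58786 = 35298884.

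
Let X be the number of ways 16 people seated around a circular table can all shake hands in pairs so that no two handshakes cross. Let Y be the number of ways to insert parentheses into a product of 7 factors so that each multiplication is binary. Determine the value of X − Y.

With 16 = 2·8 people, non-crossing handshake pairings are non-crossing perfect matchings on a circle, counted by C_8. So X = C_8 = 1430.
Parenthesizations of m factors correspond to full binary trees with m leaves, counted by C_{m−1}; m = 7 gives C_6. So Y = C_6 = 132.
X − Y = 1430 − 132 = 1298.

1298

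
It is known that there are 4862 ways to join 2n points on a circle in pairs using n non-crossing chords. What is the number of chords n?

Non-crossing pairings of 2n points on a circle are counted by C_n; 4862 = C_9.

9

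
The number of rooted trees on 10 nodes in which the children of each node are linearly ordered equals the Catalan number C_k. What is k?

9

Rooted ordered (plane) trees on m nodes have m−1 edges and are counted by C_{m−1}; m = 10 gives C_9.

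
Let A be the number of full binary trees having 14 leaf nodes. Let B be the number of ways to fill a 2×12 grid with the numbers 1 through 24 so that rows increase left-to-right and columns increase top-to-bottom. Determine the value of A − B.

Full binary trees with 14 leaves have 14−1 = 13 internal nodes, so there are C_13 of them. So A = C_13 = 742900.
Standard Young tableaux of shape 2×n are counted by C_n; here n = 12. So B = C_12 = 208012.
A − B = 742900 − 208012 = 534888.

534888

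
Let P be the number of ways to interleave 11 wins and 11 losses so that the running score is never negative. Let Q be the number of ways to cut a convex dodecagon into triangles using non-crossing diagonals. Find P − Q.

41990

Ballot sequences with n votes each where one side never trails are Dyck words, counted by C_n; here n = 11. So P = C_11 = 58786.
The number of triangulations of a 12-gon is the Catalan number C_10 (index = sides − 2). So Q = C_10 = 16796.
P − Q = 58786 − 16796 = 41990.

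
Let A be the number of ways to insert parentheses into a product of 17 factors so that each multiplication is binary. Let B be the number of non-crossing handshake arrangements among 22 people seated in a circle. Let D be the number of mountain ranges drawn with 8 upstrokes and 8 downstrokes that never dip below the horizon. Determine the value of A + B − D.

35415026

Parenthesizations of m factors correspond to full binary trees with m leaves, counted by C_{m−1}; m = 17 gives C_16. So A = C_16 = 35357670.
Non-crossing handshake pairings of 2n people are counted by C_n; 22 people gives n = 11. So B = C_11 = 58786.
Dyck paths of semilength n (length 2n) are counted by C_n; here n = 8. So D = C_8 = 1430.
A + B − D = 35357670 + 58786 − 1430 = 35415026.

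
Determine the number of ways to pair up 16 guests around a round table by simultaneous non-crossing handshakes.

With 16 = 2·8 people, non-crossing handshake pairings are non-crossing perfect matchings on a circle, counted by C_8.
C_8 = C(16,8)/9 = 12870/9 = 1430.

1430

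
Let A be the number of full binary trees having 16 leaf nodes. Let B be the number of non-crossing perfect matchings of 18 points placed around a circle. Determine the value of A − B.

Full binary trees with 16 leaves have 16−1 = 15 internal nodes, so there are C_15 of them. So A = C_15 = 9694845.
Non-crossing perfect matchings of 2n points on a circle are counted by C_n; with 18 points, n = 9. So B = C_9 = 4862.
A − B = 9694845 − 4862 = 9689983.

9689983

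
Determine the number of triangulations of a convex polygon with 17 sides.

Triangulations of a convex m-gon are counted by C_{m−2}; with m = 17 this is C_15.
C_15 = 9694845.

9694845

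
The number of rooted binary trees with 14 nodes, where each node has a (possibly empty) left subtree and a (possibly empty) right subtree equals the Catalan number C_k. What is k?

There are C_n binary search tree shapes on n keys; with n = 14 that is C_14.

14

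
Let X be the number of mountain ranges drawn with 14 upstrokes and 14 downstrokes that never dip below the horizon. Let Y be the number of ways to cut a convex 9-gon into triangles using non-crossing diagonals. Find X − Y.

Dyck paths of semilength n (length 2n) are counted by C_n; here n = 14. So X = C_14 = 2674440.
A convex 9-gon is triangulated into 7 triangles, and the number of such triangulations is the Catalan number C_{9−2} = C_7. So Y = C_7 = 429.
X − Y = 2674440 − 429 = 2674011.

2674011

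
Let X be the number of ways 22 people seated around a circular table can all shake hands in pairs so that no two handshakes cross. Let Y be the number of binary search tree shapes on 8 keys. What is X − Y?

Non-crossing handshake pairings of 2n people are counted by C_n; 22 people gives n = 11. So X = C_11 = 58786.
Binary trees (left/right distinguished) on n nodes are counted by C_n; here n = 8. So Y = C_8 = 1430.
X − Y = 58786 − 1430 = 57356.

57356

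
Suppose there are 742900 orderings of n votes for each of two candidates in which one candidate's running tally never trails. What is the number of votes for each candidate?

13

Such ballot sequences with n votes each are counted by C_n; 742900 = C_13.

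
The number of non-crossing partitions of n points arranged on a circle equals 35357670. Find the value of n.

Non-crossing partitions of [n] are counted by C_n; 35357670 = C_16.

16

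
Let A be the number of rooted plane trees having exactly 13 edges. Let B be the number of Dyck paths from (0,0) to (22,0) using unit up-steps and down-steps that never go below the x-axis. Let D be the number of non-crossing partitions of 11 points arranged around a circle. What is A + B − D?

742900

A rooted plane tree with 13 edges has 14 nodes, and the count is C_13. So A = C_13 = 742900.
Dyck paths of semilength n (length 2n) are counted by C_n; here n = 11. So B = C_11 = 58786.
Non-crossing partitions of an n-element set are counted by C_n; here n = 11. So D = C_11 = 58786.
A + B − D = 742900 + 58786 − 58786 = 742900.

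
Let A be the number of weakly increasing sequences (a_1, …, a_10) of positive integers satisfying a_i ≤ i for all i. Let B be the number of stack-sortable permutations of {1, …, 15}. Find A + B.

Weakly increasing sequences with a_i ≤ i biject with Dyck paths of semilength 10, so there are C_10. So A = C_10 = 16796.
Stack-sortable permutations are exactly the 231-avoiding ones, counted by C_n; here n = 15. So B = C_15 = 9694845.
A + B = 16796 + 9694845 = 9711641.

9711641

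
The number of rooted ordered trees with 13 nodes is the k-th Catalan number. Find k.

12

Rooted ordered (plane) trees on m nodes have m−1 edges and are counted by C_{m−1}; m = 13 gives C_12.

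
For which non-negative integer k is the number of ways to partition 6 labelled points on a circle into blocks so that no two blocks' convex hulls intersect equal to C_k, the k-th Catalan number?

6

The non-crossing partitions of [6] form a lattice of size C_6.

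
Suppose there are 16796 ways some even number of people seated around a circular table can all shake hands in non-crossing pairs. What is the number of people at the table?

20

Non-crossing handshake pairings of 2n people are counted by C_n, and C_10 = 16796.
So n = 10, and there are 2n = 20 people.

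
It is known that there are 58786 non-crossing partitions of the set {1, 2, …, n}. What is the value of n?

11

Non-crossing partitions of [n] are counted by C_n, and C_11 = 58786.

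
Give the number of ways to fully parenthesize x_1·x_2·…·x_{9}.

1430

Bracketing 9 factors into binary products is counted by C_{9−1} = C_8.
C_8 = C_7 · 2(2·7+1)/(7+2) = 429 · 30/9 = 1430.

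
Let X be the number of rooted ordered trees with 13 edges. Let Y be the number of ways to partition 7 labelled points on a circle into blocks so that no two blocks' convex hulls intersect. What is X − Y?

742471

Rooted ordered trees with n edges are counted by C_n; here n = 13. So X = C_13 = 742900.
The non-crossing partitions of [7] form a lattice of size C_7. So Y = C_7 = 429.
X − Y = 742900 − 429 = 742471.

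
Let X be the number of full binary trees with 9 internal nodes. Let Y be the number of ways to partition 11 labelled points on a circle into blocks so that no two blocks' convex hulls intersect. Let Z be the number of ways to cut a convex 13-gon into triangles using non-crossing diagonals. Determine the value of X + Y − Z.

The number of full binary trees on 9 internal nodes is the Catalan number C_9. So X = C_9 = 4862.
The non-crossing partitions of [11] form a lattice of size C_11. So Y = C_11 = 58786.
The number of triangulations of a 13-gon is the Catalan number C_11 (index = sides − 2). So Z = C_11 = 58786.
X + Y − Z = 4862 + 58786 − 58786 = 4862.

4862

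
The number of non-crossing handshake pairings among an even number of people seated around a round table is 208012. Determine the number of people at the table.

24

Non-crossing handshake pairings of 2n people are counted by C_n, and C_12 = 208012.
So n = 12, and there are 2n = 24 people.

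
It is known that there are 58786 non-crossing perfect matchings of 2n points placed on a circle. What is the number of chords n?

Non-crossing pairings of 2n points on a circle are counted by C_n; 58786 = C_11.

11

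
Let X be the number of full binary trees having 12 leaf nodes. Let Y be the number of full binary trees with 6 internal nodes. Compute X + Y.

58918

Full binary trees with 12 leaves have 12−1 = 11 internal nodes, so there are C_11 of them. So X = C_11 = 58786.
Full binary trees with n internal nodes are counted by C_n; here n = 6. So Y = C_6 = 132.
X + Y = 58786 + 132 = 58918.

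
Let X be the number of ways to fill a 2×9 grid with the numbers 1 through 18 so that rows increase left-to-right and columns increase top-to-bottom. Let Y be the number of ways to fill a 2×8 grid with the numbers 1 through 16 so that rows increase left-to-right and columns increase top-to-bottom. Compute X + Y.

Standard Young tableaux of shape 2×n are counted by C_n; here n = 9. So X = C_9 = 4862.
Standard Young tableaux of shape 2×n are counted by C_n; here n = 8. So Y = C_8 = 1430.
X + Y = 4862 + 1430 = 6292.

6292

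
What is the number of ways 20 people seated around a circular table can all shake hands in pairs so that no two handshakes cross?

Non-crossing handshake pairings of 2n people are counted by C_n; 20 people gives n = 10.
C_10 = C(20,10)/11 = 184756/11 = 16796.

16796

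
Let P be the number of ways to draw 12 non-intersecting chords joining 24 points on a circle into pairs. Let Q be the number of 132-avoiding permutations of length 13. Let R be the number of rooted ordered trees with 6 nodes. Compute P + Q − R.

950870

Pairing 24 circle points by 12 non-crossing chords gives C_12 matchings. So P = C_12 = 208012.
For any fixed pattern of length 3, the pattern-avoiding permutations of [13] number C_13. So Q = C_13 = 742900.
A rooted plane tree on 6 nodes has 5 edges, and such trees are counted by C_5. So R = C_5 = 42.
P + Q − R = 208012 + 742900 − 42 = 950870.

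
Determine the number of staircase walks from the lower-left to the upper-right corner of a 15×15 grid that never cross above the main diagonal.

9694845

Monotone paths in an n×n grid that stay weakly below the diagonal are counted by C_n; here n = 15.
C_15 = C(30,15)/16 = 155117520/16 = 9694845.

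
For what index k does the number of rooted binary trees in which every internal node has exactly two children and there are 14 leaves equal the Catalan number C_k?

Full binary trees with 14 leaves have 14−1 = 13 internal nodes, so there are C_13 of them.

13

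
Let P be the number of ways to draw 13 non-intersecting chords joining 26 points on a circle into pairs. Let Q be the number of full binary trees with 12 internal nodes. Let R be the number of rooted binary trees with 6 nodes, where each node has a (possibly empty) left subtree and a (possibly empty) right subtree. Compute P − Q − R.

Pairing 26 circle points by 13 non-crossing chords gives C_13 matchings. So P = C_13 = 742900.
The number of full binary trees on 12 internal nodes is the Catalan number C_12. So Q = C_12 = 208012.
Binary trees (left/right distinguished) on n nodes are counted by C_n; here n = 6. So R = C_6 = 132.
P − Q − R = 742900 − 208012 − 132 = 534756.

534756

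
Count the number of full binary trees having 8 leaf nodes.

A full binary tree with L leaves has L−1 internal nodes and is counted by C_{L−1}; L = 8 gives C_7.
C_7 = C(14,7)/8 = 3432/8 = 429.

429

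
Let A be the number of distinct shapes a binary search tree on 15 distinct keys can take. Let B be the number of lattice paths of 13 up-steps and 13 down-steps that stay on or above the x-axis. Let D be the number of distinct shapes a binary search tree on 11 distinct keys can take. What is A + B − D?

10378959

There are C_n binary search tree shapes on n keys; with n = 15 that is C_15. So A = C_15 = 9694845.
A Dyck path with 13 up-steps and 13 down-steps has semilength 13, so there are C_13 of them. So B = C_13 = 742900.
There are C_n binary search tree shapes on n keys; with n = 11 that is C_11. So D = C_11 = 58786.
A + B − D = 9694845 + 742900 − 58786 = 10378959.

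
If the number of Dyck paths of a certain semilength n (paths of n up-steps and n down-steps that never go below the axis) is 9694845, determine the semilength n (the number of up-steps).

Dyck paths of semilength n are counted by C_n, and C_15 = 9694845.

15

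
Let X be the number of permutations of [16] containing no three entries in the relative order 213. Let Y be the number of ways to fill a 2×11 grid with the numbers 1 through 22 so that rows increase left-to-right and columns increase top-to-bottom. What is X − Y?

For any fixed pattern of length 3, the pattern-avoiding permutations of [16] number C_16. So X = C_16 = 35357670.
Standard Young tableaux of shape 2×n are counted by C_n; here n = 11. So Y = C_11 = 58786.
X − Y = 35357670 − 58786 = 35298884.

35298884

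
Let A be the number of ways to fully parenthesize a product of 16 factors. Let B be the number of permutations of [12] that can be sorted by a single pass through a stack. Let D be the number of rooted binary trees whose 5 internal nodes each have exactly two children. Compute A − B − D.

9486791

Ways to associate a product of 16 factors correspond to binary trees on 16 leaves, so the count is C_15. So A = C_15 = 9694845.
By Knuth's characterisation, the stack-sortable permutations of length 12 are the 231-avoiders, numbering C_12. So B = C_12 = 208012.
Full binary trees with n internal nodes are counted by C_n; here n = 5. So D = C_5 = 42.
A − B − D = 9694845 − 208012 − 42 = 9486791.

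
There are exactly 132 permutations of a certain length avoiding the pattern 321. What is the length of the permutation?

Permutations of [n] avoiding a fixed length-3 pattern are counted by C_n, and C_6 = 132.

6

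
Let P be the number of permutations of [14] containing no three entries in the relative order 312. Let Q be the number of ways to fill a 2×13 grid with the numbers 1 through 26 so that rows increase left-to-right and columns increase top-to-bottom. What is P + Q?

3417340

For any fixed pattern of length 3, the pattern-avoiding permutations of [14] number C_14. So P = C_14 = 2674440.
Standard Young tableaux of shape 2×n are counted by C_n; here n = 13. So Q = C_13 = 742900.
P + Q = 2674440 + 742900 = 3417340.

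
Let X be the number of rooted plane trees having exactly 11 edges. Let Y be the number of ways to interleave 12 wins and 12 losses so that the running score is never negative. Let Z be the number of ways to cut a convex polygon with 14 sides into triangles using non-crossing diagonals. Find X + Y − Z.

58786

Rooted ordered trees with n edges are counted by C_n; here n = 11. So X = C_11 = 58786.
Ballot sequences with n votes each where one side never trails are Dyck words, counted by C_n; here n = 12. So Y = C_12 = 208012.
A convex 14-gon is triangulated into 12 triangles, and the number of such triangulations is the Catalan number C_{14−2} = C_12. So Z = C_12 = 208012.
X + Y − Z = 58786 + 208012 − 208012 = 58786.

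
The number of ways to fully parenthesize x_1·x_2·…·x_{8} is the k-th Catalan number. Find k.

7

Parenthesizations of m factors correspond to full binary trees with m leaves, counted by C_{m−1}; m = 8 gives C_7.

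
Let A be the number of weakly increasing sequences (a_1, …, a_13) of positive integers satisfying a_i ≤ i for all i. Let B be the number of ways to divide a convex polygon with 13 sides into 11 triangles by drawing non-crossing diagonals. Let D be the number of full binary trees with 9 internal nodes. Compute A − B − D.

Weakly increasing sequences with a_i ≤ i biject with Dyck paths of semilength 13, so there are C_13. So A = C_13 = 742900.
A convex 13-gon is triangulated into 11 triangles, and the number of such triangulations is the Catalan number C_{13−2} = C_11. So B = C_11 = 58786.
Full binary trees with n internal nodes are counted by C_n; here n = 9. So D = C_9 = 4862.
A − B − D = 742900 − 58786 − 4862 = 679252.

679252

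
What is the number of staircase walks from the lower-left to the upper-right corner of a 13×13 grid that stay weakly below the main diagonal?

Sub-diagonal monotone paths from (0,0) to (13,13) biject with Dyck paths of semilength 13, giving C_13.
C_13 = C(26,13)/14 = 10400600/14 = 742900.

742900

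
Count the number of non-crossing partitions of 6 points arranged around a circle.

132

Non-crossing partitions of an n-element set are counted by C_n; here n = 6.
C_6 = C(12,6)/7 = 924/7 = 132.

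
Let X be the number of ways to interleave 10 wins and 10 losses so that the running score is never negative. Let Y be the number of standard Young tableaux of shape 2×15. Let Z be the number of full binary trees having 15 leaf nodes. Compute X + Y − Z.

7037201

Ballot sequences with n votes each where one side never trails are Dyck words, counted by C_n; here n = 10. So X = C_10 = 16796.
Standard Young tableaux of shape 2×n are counted by C_n; here n = 15. So Y = C_15 = 9694845.
A full binary tree with L leaves has L−1 internal nodes and is counted by C_{L−1}; L = 15 gives C_14. So Z = C_14 = 2674440.
X + Y − Z = 16796 + 9694845 − 2674440 = 7037201.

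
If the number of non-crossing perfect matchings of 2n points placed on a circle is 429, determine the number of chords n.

7

Non-crossing pairings of 2n points on a circle are counted by C_n, and C_7 = 429.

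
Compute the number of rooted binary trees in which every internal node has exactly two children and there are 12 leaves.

A full binary tree with L leaves has L−1 internal nodes and is counted by C_{L−1}; L = 12 gives C_11.
C_11 = C_10 · 2(2·10+1)/(10+2) = 16796 · 42/12 = 58786.

58786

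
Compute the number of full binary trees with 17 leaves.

35357670

Full binary trees with 17 leaves have 17−1 = 16 internal nodes, so there are C_16 of them.
C_16 = 35357670.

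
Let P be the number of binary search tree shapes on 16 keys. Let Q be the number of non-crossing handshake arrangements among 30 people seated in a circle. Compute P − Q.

25662825

Binary trees (left/right distinguished) on n nodes are counted by C_n; here n = 16. So P = C_16 = 35357670.
With 30 = 2·15 people, non-crossing handshake pairings are non-crossing perfect matchings on a circle, counted by C_15. So Q = C_15 = 9694845.
P − Q = 35357670 − 9694845 = 25662825.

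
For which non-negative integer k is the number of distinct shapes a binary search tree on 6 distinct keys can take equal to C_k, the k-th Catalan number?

Rooted binary trees with 6 nodes (each child slot possibly empty) number C_6.

6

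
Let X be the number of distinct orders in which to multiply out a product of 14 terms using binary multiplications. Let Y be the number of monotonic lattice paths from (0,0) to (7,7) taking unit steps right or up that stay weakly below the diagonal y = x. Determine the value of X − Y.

742471

Bracketing 14 factors into binary products is counted by C_{14−1} = C_13. So X = C_13 = 742900.
Sub-diagonal monotone paths from (0,0) to (7,7) biject with Dyck paths of semilength 7, giving C_7. So Y = C_7 = 429.
X − Y = 742900 − 429 = 742471.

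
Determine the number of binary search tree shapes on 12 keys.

Binary trees (left/right distinguished) on n nodes are counted by C_n; here n = 12.
C_12 = C(24,12)/13 = 2704156/13 = 208012.

208012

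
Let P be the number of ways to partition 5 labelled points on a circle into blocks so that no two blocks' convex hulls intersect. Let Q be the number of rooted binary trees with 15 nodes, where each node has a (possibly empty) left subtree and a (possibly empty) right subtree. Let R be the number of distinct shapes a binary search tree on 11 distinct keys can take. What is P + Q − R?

9636101

The non-crossing partitions of [5] form a lattice of size C_5. So P = C_5 = 42.
Rooted binary trees with 15 nodes (each child slot possibly empty) number C_15. So Q = C_15 = 9694845.
Binary trees (left/right distinguished) on n nodes are counted by C_n; here n = 11. So R = C_11 = 58786.
P + Q − R = 42 + 9694845 − 58786 = 9636101.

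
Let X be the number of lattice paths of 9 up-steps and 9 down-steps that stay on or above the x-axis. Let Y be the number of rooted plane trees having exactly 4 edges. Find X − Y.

A Dyck path with 9 up-steps and 9 down-steps has semilength 9, so there are C_9 of them. So X = C_9 = 4862.
Rooted ordered trees with n edges are counted by C_n; here n = 4. So Y = C_4 = 14.
X − Y = 4862 − 14 = 4848.

4848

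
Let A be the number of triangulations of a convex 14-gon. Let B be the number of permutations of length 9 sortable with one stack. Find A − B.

A convex 14-gon is triangulated into 12 triangles, and the number of such triangulations is the Catalan number C_{14−2} = C_12. So A = C_12 = 208012.
By Knuth's characterisation, the stack-sortable permutations of length 9 are the 231-avoiders, numbering C_9. So B = C_9 = 4862.
A − B = 208012 − 4862 = 203150.

203150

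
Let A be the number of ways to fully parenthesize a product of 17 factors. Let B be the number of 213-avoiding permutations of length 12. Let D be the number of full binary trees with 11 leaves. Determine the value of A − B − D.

35132862

Ways to associate a product of 17 factors correspond to binary trees on 17 leaves, so the count is C_16. So A = C_16 = 35357670.
Permutations of [n] avoiding any single length-3 pattern are counted by C_n; here n = 12. So B = C_12 = 208012.
A full binary tree with L leaves has L−1 internal nodes and is counted by C_{L−1}; L = 11 gives C_10. So D = C_10 = 16796.
A − B − D = 35357670 − 208012 − 16796 = 35132862.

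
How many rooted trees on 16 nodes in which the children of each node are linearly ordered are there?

9694845

Rooted ordered (plane) trees on m nodes have m−1 edges and are counted by C_{m−1}; m = 16 gives C_15.
C_15 = C_14 · 2(2·14+1)/(14+2) = 2674440 · 58/16 = 9694845.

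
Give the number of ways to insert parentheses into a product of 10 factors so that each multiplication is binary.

Bracketing 10 factors into binary products is counted by C_{10−1} = C_9.
C_9 = C(18,9)/10 = 48620/10 = 4862.

4862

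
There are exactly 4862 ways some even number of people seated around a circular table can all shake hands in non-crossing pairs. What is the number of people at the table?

18

Non-crossing handshake pairings of 2n people are counted by C_n. Since C_9 = 4862, the index is 9.
So n = 9, and there are 2n = 18 people.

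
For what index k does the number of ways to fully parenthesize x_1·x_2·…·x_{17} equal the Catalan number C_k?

16

Ways to associate a product of 17 factors correspond to binary trees on 17 leaves, so the count is C_16.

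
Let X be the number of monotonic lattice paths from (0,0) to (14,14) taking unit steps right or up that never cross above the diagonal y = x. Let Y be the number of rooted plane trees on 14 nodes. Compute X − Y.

Monotone paths in an n×n grid that stay weakly below the diagonal are counted by C_n; here n = 14. So X = C_14 = 2674440.
Rooted ordered (plane) trees on m nodes have m−1 edges and are counted by C_{m−1}; m = 14 gives C_13. So Y = C_13 = 742900.
X − Y = 2674440 − 742900 = 1931540.

1931540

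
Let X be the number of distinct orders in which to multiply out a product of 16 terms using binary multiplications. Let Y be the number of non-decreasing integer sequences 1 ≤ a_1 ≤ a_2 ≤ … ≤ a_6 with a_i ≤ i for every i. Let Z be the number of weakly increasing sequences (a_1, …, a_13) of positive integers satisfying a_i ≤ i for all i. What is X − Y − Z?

Parenthesizations of m factors correspond to full binary trees with m leaves, counted by C_{m−1}; m = 16 gives C_15. So X = C_15 = 9694845.
Weakly increasing sequences with a_i ≤ i biject with Dyck paths of semilength 6, so there are C_6. So Y = C_6 = 132.
Weakly increasing sequences with a_i ≤ i biject with Dyck paths of semilength 13, so there are C_13. So Z = C_13 = 742900.
X − Y − Z = 9694845 − 132 − 742900 = 8951813.

8951813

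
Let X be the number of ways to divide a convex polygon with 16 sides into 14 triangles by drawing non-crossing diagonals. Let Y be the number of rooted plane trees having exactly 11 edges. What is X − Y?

The number of triangulations of a 16-gon is the Catalan number C_14 (index = sides − 2). So X = C_14 = 2674440.
A rooted plane tree with 11 edges has 12 nodes, and the count is C_11. So Y = C_11 = 58786.
X − Y = 2674440 − 58786 = 2615654.

2615654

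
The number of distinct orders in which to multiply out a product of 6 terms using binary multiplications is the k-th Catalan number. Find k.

5

Bracketing 6 factors into binary products is counted by C_{6−1} = C_5.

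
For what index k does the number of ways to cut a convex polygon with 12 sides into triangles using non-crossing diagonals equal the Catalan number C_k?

Triangulations of a convex m-gon are counted by C_{m−2}; with m = 12 this is C_10.

10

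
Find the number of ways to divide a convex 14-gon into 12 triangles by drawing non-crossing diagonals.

208012

A convex 14-gon is triangulated into 12 triangles, and the number of such triangulations is the Catalan number C_{14−2} = C_12.
C_12 = C(24,12)/13 = 2704156/13 = 208012.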